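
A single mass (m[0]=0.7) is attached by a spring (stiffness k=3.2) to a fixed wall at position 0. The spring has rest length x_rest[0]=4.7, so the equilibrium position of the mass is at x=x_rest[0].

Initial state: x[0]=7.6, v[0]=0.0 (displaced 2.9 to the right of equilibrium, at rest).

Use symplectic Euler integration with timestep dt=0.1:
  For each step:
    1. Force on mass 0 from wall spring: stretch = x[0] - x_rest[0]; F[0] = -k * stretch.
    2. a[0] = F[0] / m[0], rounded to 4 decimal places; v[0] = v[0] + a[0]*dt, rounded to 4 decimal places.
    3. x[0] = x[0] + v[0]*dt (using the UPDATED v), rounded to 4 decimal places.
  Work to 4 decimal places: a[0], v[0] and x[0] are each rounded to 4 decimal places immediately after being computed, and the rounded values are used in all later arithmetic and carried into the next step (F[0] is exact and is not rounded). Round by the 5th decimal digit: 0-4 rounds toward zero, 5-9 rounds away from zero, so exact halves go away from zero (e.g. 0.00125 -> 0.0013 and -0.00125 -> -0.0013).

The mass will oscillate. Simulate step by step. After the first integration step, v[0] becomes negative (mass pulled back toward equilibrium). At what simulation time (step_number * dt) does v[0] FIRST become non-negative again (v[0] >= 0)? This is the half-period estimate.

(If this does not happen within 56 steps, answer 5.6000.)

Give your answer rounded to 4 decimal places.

Answer: 1.5000

Derivation:
Step 0: x=[7.6000] v=[0.0000]
Step 1: x=[7.4674] v=[-1.3257]
Step 2: x=[7.2083] v=[-2.5908]
Step 3: x=[6.8346] v=[-3.7375]
Step 4: x=[6.3633] v=[-4.7133]
Step 5: x=[5.8159] v=[-5.4737]
Step 6: x=[5.2175] v=[-5.9838]
Step 7: x=[4.5955] v=[-6.2204]
Step 8: x=[3.9782] v=[-6.1726]
Step 9: x=[3.3939] v=[-5.8426]
Step 10: x=[2.8694] v=[-5.2455]
Step 11: x=[2.4285] v=[-4.4087]
Step 12: x=[2.0915] v=[-3.3703]
Step 13: x=[1.8737] v=[-2.1778]
Step 14: x=[1.7851] v=[-0.8858]
Step 15: x=[1.8298] v=[0.4467]
First v>=0 after going negative at step 15, time=1.5000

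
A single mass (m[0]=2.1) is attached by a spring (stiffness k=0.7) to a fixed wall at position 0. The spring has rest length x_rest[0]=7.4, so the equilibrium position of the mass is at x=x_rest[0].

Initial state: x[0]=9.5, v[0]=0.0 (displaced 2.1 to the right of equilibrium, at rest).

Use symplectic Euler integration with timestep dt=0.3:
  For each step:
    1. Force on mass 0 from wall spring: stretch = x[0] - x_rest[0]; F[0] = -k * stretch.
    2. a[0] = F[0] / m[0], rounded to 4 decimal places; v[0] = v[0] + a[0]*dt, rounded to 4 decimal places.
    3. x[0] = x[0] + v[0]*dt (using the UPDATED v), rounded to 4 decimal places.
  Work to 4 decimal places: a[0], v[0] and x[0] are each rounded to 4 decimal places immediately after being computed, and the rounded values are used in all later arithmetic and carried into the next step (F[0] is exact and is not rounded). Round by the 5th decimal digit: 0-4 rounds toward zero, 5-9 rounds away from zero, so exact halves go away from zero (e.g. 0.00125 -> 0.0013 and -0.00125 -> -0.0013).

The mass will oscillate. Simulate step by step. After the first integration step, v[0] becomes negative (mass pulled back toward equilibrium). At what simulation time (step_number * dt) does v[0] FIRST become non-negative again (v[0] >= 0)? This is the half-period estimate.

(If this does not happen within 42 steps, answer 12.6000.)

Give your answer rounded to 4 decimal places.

Answer: 5.7000

Derivation:
Step 0: x=[9.5000] v=[0.0000]
Step 1: x=[9.4370] v=[-0.2100]
Step 2: x=[9.3129] v=[-0.4137]
Step 3: x=[9.1314] v=[-0.6050]
Step 4: x=[8.8980] v=[-0.7781]
Step 5: x=[8.6196] v=[-0.9279]
Step 6: x=[8.3046] v=[-1.0499]
Step 7: x=[7.9625] v=[-1.1404]
Step 8: x=[7.6035] v=[-1.1967]
Step 9: x=[7.2384] v=[-1.2170]
Step 10: x=[6.8782] v=[-1.2008]
Step 11: x=[6.5336] v=[-1.1486]
Step 12: x=[6.2150] v=[-1.0620]
Step 13: x=[5.9320] v=[-0.9435]
Step 14: x=[5.6930] v=[-0.7967]
Step 15: x=[5.5052] v=[-0.6260]
Step 16: x=[5.3743] v=[-0.4365]
Step 17: x=[5.3041] v=[-0.2339]
Step 18: x=[5.2968] v=[-0.0243]
Step 19: x=[5.3526] v=[0.1860]
First v>=0 after going negative at step 19, time=5.7000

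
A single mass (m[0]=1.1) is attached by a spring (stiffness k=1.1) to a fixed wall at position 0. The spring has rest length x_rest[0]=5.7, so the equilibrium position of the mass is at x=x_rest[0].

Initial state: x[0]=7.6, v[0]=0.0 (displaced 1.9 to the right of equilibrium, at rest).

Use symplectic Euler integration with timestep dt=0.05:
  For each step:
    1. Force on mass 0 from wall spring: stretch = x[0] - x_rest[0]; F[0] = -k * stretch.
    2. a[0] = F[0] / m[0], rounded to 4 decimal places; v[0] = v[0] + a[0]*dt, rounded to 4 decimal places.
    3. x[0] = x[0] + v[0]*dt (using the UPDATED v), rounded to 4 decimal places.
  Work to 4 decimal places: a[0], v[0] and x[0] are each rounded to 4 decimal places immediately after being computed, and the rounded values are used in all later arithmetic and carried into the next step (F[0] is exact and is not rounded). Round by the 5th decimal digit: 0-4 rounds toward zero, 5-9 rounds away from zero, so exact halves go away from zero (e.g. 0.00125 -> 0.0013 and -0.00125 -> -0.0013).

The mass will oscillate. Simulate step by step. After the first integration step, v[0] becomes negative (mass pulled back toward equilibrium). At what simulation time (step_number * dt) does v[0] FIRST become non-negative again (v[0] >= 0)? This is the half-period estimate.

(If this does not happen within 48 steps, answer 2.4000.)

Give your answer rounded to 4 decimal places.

Step 0: x=[7.6000] v=[0.0000]
Step 1: x=[7.5953] v=[-0.0950]
Step 2: x=[7.5858] v=[-0.1898]
Step 3: x=[7.5716] v=[-0.2841]
Step 4: x=[7.5527] v=[-0.3777]
Step 5: x=[7.5292] v=[-0.4703]
Step 6: x=[7.5011] v=[-0.5618]
Step 7: x=[7.4685] v=[-0.6519]
Step 8: x=[7.4315] v=[-0.7403]
Step 9: x=[7.3902] v=[-0.8269]
Step 10: x=[7.3446] v=[-0.9114]
Step 11: x=[7.2949] v=[-0.9936]
Step 12: x=[7.2412] v=[-1.0733]
Step 13: x=[7.1837] v=[-1.1504]
Step 14: x=[7.1225] v=[-1.2246]
Step 15: x=[7.0577] v=[-1.2957]
Step 16: x=[6.9895] v=[-1.3636]
Step 17: x=[6.9181] v=[-1.4281]
Step 18: x=[6.8437] v=[-1.4890]
Step 19: x=[6.7664] v=[-1.5462]
Step 20: x=[6.6864] v=[-1.5995]
Step 21: x=[6.6040] v=[-1.6488]
Step 22: x=[6.5193] v=[-1.6940]
Step 23: x=[6.4326] v=[-1.7350]
Step 24: x=[6.3440] v=[-1.7716]
Step 25: x=[6.2538] v=[-1.8038]
Step 26: x=[6.1622] v=[-1.8315]
Step 27: x=[6.0695] v=[-1.8546]
Step 28: x=[5.9758] v=[-1.8731]
Step 29: x=[5.8815] v=[-1.8869]
Step 30: x=[5.7867] v=[-1.8960]
Step 31: x=[5.6917] v=[-1.9003]
Step 32: x=[5.5967] v=[-1.8999]
Step 33: x=[5.5020] v=[-1.8947]
Step 34: x=[5.4078] v=[-1.8848]
Step 35: x=[5.3143] v=[-1.8702]
Step 36: x=[5.2218] v=[-1.8509]
Step 37: x=[5.1305] v=[-1.8270]
Step 38: x=[5.0406] v=[-1.7985]
Step 39: x=[4.9523] v=[-1.7655]
Step 40: x=[4.8659] v=[-1.7281]
Step 41: x=[4.7816] v=[-1.6864]
Step 42: x=[4.6996] v=[-1.6405]
Step 43: x=[4.6201] v=[-1.5905]
Step 44: x=[4.5433] v=[-1.5365]
Step 45: x=[4.4694] v=[-1.4787]
Step 46: x=[4.3985] v=[-1.4172]
Step 47: x=[4.3309] v=[-1.3521]
Step 48: x=[4.2667] v=[-1.2836]
v[0] did not become non-negative within 48 steps; using fallback time=2.4000

Answer: 2.4000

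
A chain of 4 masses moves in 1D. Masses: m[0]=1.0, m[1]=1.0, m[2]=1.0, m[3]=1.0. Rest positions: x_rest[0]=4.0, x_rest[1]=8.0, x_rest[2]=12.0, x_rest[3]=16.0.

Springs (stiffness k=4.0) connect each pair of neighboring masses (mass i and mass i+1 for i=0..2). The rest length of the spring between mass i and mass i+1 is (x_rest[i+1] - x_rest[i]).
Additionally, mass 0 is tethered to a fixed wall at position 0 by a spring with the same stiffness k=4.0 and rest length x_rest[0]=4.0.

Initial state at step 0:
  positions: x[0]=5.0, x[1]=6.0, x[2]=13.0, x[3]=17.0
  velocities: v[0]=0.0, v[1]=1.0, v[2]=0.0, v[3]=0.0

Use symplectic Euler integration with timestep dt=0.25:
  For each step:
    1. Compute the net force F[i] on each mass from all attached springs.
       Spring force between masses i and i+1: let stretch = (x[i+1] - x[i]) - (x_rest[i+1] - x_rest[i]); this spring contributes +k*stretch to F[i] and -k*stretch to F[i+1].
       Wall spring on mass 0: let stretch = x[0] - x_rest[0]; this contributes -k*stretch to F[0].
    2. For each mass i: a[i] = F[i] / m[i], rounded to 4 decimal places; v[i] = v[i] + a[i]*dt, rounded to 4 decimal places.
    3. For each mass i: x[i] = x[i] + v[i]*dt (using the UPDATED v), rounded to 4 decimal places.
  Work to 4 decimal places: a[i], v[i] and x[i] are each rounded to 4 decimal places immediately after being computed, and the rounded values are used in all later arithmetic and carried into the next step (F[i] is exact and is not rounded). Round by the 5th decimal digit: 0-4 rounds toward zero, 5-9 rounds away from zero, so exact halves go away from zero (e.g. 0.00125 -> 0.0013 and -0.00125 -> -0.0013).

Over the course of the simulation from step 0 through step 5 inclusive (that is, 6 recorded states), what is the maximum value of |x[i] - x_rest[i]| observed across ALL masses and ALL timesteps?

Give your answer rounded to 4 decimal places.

Step 0: x=[5.0000 6.0000 13.0000 17.0000] v=[0.0000 1.0000 0.0000 0.0000]
Step 1: x=[4.0000 7.7500 12.2500 17.0000] v=[-4.0000 7.0000 -3.0000 0.0000]
Step 2: x=[2.9375 9.6875 11.5625 16.8125] v=[-4.2500 7.7500 -2.7500 -0.7500]
Step 3: x=[2.8281 10.4063 11.7188 16.3125] v=[-0.4375 2.8750 0.6250 -2.0000]
Step 4: x=[3.9063 9.5586 12.6954 15.6641] v=[4.3126 -3.3907 3.9062 -2.5937]
Step 5: x=[5.4210 8.0821 13.6299 15.2735] v=[6.0586 -5.9062 3.7381 -1.5624]
Max displacement = 2.4063

Answer: 2.4063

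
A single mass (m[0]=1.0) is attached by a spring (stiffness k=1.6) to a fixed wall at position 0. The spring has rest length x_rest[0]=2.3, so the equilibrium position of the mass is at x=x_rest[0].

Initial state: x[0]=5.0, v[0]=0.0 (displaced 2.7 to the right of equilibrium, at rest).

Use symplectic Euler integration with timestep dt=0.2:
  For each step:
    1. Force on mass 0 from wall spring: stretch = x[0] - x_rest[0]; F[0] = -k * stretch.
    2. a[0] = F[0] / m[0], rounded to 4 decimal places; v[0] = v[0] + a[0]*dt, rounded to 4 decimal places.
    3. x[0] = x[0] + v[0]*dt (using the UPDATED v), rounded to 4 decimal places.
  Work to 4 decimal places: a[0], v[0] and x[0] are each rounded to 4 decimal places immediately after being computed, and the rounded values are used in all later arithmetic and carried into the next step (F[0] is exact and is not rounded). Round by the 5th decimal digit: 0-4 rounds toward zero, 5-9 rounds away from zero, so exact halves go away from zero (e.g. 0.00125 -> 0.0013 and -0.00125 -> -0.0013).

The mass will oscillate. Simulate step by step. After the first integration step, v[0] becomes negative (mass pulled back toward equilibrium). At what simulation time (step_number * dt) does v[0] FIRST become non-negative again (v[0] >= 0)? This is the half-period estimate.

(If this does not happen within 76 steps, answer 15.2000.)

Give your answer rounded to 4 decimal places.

Answer: 2.6000

Derivation:
Step 0: x=[5.0000] v=[0.0000]
Step 1: x=[4.8272] v=[-0.8640]
Step 2: x=[4.4927] v=[-1.6727]
Step 3: x=[4.0178] v=[-2.3744]
Step 4: x=[3.4330] v=[-2.9241]
Step 5: x=[2.7757] v=[-3.2867]
Step 6: x=[2.0879] v=[-3.4389]
Step 7: x=[1.4137] v=[-3.3710]
Step 8: x=[0.7962] v=[-3.0874]
Step 9: x=[0.2750] v=[-2.6062]
Step 10: x=[-0.1166] v=[-1.9582]
Step 11: x=[-0.3536] v=[-1.1849]
Step 12: x=[-0.4207] v=[-0.3357]
Step 13: x=[-0.3137] v=[0.5349]
First v>=0 after going negative at step 13, time=2.6000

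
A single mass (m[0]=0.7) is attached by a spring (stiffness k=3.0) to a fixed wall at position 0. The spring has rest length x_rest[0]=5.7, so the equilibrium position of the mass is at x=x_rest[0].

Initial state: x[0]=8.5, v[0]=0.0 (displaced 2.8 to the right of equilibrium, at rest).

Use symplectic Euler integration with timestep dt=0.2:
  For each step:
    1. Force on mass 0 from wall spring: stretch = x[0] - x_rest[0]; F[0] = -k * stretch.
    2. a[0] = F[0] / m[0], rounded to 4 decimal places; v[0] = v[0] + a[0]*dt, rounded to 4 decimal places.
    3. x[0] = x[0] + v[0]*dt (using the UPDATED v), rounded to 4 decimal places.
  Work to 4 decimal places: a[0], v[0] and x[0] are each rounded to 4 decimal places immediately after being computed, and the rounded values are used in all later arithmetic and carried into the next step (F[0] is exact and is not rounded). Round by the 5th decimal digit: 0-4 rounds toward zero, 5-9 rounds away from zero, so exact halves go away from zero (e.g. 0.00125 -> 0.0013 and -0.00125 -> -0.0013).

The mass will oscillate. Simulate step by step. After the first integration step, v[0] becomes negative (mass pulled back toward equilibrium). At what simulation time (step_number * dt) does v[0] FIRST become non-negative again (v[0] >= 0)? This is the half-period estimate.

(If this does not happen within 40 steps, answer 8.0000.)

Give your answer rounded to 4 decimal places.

Step 0: x=[8.5000] v=[0.0000]
Step 1: x=[8.0200] v=[-2.4000]
Step 2: x=[7.1423] v=[-4.3886]
Step 3: x=[6.0173] v=[-5.6249]
Step 4: x=[4.8379] v=[-5.8969]
Step 5: x=[3.8063] v=[-5.1580]
Step 6: x=[3.0993] v=[-3.5348]
Step 7: x=[2.8382] v=[-1.3056]
Step 8: x=[3.0677] v=[1.1474]
First v>=0 after going negative at step 8, time=1.6000

Answer: 1.6000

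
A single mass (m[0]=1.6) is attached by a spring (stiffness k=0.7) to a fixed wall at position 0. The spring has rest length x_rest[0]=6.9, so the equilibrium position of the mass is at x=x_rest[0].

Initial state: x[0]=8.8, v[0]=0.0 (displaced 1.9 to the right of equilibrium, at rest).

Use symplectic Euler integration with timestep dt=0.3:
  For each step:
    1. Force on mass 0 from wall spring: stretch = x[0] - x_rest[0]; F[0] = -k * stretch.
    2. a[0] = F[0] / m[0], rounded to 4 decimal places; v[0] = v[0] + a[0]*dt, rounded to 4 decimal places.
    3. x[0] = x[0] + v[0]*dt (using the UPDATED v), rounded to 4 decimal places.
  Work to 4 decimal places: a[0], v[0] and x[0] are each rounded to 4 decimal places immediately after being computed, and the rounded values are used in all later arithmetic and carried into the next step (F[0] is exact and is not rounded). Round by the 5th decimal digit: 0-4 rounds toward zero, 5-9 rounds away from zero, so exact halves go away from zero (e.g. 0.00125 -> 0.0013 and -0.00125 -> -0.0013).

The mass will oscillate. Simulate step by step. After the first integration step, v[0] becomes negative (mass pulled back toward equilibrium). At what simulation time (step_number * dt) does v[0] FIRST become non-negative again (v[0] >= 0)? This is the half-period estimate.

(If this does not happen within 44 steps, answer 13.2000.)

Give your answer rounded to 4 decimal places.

Step 0: x=[8.8000] v=[0.0000]
Step 1: x=[8.7252] v=[-0.2494]
Step 2: x=[8.5785] v=[-0.4890]
Step 3: x=[8.3657] v=[-0.7093]
Step 4: x=[8.0952] v=[-0.9017]
Step 5: x=[7.7776] v=[-1.0586]
Step 6: x=[7.4255] v=[-1.1738]
Step 7: x=[7.0527] v=[-1.2428]
Step 8: x=[6.6739] v=[-1.2628]
Step 9: x=[6.3040] v=[-1.2331]
Step 10: x=[5.9575] v=[-1.1549]
Step 11: x=[5.6481] v=[-1.0312]
Step 12: x=[5.3880] v=[-0.8669]
Step 13: x=[5.1875] v=[-0.6685]
Step 14: x=[5.0544] v=[-0.4437]
Step 15: x=[4.9940] v=[-0.2015]
Step 16: x=[5.0086] v=[0.0487]
First v>=0 after going negative at step 16, time=4.8000

Answer: 4.8000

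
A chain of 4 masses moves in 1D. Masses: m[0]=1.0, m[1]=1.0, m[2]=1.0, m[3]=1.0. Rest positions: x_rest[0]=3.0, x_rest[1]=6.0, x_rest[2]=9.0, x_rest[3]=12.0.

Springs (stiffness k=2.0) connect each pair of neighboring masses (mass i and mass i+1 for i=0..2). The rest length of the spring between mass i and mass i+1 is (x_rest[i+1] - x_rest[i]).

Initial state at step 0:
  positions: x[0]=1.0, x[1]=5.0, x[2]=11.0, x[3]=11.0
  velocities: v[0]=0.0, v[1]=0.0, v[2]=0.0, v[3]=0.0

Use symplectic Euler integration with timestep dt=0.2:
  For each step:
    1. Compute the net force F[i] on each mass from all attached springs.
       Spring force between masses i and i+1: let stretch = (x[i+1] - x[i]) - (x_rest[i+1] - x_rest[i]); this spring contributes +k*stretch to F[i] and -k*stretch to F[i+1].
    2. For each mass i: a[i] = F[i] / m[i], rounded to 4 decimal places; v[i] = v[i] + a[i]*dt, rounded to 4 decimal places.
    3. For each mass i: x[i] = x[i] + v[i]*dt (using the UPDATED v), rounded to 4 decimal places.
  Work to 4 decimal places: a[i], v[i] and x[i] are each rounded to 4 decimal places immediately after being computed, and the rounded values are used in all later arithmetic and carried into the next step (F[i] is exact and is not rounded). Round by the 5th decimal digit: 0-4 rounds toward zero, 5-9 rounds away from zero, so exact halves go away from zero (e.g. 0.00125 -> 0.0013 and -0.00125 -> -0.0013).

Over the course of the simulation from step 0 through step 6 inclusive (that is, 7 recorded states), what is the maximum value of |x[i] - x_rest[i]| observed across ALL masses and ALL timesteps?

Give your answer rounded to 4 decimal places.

Answer: 2.4135

Derivation:
Step 0: x=[1.0000 5.0000 11.0000 11.0000] v=[0.0000 0.0000 0.0000 0.0000]
Step 1: x=[1.0800 5.1600 10.5200 11.2400] v=[0.4000 0.8000 -2.4000 1.2000]
Step 2: x=[1.2464 5.4224 9.6688 11.6624] v=[0.8320 1.3120 -4.2560 2.1120]
Step 3: x=[1.5069 5.6904 8.6374 12.1653] v=[1.3024 1.3402 -5.1571 2.5146]
Step 4: x=[1.8621 5.8595 7.6525 12.6260] v=[1.7758 0.8456 -4.9247 2.3034]
Step 5: x=[2.2971 5.8523 6.9220 12.9288] v=[2.1748 -0.0362 -3.6525 1.5140]
Step 6: x=[2.7765 5.6462 6.5865 12.9911] v=[2.3969 -1.0304 -1.6777 0.3113]
Max displacement = 2.4135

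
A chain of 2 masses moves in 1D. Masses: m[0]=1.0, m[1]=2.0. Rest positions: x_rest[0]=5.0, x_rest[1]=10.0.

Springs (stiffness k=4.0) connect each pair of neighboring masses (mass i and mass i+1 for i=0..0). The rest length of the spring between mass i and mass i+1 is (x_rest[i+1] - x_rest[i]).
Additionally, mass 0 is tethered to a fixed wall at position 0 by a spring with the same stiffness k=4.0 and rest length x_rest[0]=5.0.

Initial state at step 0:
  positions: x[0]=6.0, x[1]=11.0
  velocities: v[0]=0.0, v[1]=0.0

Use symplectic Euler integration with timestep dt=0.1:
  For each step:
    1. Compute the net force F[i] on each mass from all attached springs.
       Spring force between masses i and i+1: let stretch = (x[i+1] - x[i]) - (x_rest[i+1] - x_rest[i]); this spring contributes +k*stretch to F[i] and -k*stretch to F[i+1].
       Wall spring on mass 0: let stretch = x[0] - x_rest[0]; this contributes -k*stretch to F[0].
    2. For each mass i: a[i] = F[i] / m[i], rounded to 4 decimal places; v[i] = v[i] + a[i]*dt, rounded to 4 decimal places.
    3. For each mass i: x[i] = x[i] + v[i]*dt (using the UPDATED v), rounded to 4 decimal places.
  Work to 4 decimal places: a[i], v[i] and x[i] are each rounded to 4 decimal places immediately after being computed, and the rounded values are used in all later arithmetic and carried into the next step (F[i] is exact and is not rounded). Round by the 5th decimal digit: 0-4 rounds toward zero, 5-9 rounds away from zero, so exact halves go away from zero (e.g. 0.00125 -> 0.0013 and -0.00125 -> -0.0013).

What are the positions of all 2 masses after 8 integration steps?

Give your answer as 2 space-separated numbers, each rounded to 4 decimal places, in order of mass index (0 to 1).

Step 0: x=[6.0000 11.0000] v=[0.0000 0.0000]
Step 1: x=[5.9600 11.0000] v=[-0.4000 0.0000]
Step 2: x=[5.8832 10.9992] v=[-0.7680 -0.0080]
Step 3: x=[5.7757 10.9961] v=[-1.0749 -0.0312]
Step 4: x=[5.6460 10.9886] v=[-1.2970 -0.0753]
Step 5: x=[5.5042 10.9742] v=[-1.4184 -0.1438]
Step 6: x=[5.3610 10.9504] v=[-1.4321 -0.2378]
Step 7: x=[5.2269 10.9148] v=[-1.3407 -0.3557]
Step 8: x=[5.1113 10.8655] v=[-1.1563 -0.4933]

Answer: 5.1113 10.8655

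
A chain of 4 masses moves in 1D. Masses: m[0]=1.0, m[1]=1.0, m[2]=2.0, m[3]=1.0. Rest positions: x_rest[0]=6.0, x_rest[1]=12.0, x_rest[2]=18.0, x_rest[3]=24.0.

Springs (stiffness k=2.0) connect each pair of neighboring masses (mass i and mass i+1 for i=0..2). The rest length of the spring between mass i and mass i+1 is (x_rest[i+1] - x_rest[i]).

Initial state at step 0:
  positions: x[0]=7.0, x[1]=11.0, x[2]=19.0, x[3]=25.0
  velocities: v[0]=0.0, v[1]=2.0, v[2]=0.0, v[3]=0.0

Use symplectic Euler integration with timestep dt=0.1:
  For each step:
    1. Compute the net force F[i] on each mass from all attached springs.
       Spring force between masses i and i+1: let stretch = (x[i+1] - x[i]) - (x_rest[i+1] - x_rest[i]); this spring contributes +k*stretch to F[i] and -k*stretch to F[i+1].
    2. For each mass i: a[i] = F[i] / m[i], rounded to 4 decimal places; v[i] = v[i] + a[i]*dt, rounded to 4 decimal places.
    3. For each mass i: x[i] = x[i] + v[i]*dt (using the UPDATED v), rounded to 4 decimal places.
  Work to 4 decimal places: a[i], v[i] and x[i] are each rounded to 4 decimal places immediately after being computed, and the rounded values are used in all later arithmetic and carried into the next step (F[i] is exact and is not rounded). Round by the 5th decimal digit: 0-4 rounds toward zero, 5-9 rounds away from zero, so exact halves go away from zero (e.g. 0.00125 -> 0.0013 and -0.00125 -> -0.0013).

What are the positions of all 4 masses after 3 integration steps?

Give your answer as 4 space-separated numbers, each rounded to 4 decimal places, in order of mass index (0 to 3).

Step 0: x=[7.0000 11.0000 19.0000 25.0000] v=[0.0000 2.0000 0.0000 0.0000]
Step 1: x=[6.9600 11.2800 18.9800 25.0000] v=[-0.4000 2.8000 -0.2000 0.0000]
Step 2: x=[6.8864 11.6276 18.9432 24.9996] v=[-0.7360 3.4760 -0.3680 -0.0040]
Step 3: x=[6.7876 12.0267 18.8938 24.9981] v=[-0.9878 3.9909 -0.4939 -0.0153]

Answer: 6.7876 12.0267 18.8938 24.9981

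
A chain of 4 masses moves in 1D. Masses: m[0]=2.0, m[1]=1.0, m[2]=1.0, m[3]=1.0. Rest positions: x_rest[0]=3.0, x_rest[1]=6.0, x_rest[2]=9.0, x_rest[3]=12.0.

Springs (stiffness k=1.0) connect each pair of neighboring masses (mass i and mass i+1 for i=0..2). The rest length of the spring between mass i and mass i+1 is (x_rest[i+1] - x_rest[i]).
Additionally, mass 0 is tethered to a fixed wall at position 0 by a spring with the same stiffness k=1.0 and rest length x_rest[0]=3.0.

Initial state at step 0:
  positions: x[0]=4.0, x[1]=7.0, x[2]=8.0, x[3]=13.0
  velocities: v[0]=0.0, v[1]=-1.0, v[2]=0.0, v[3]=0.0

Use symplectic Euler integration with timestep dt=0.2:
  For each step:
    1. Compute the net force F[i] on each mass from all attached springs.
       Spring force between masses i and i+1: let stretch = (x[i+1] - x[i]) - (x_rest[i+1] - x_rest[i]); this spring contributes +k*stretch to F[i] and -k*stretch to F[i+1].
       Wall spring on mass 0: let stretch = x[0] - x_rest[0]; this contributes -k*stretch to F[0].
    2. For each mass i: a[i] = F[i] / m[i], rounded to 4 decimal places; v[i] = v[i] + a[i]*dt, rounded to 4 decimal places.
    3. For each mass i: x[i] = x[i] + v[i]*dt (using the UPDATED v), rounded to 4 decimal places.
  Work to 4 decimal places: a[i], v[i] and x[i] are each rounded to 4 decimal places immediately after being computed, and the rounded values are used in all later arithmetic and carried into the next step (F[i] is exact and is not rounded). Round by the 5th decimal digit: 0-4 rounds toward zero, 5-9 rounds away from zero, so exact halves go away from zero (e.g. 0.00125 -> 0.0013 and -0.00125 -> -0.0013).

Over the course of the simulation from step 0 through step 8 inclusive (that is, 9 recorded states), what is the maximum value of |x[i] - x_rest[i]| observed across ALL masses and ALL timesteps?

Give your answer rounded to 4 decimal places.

Step 0: x=[4.0000 7.0000 8.0000 13.0000] v=[0.0000 -1.0000 0.0000 0.0000]
Step 1: x=[3.9800 6.7200 8.1600 12.9200] v=[-0.1000 -1.4000 0.8000 -0.4000]
Step 2: x=[3.9352 6.3880 8.4528 12.7696] v=[-0.2240 -1.6600 1.4640 -0.7520]
Step 3: x=[3.8608 6.0405 8.8357 12.5665] v=[-0.3722 -1.7376 1.9144 -1.0154]
Step 4: x=[3.7527 5.7176 9.2560 12.3342] v=[-0.5403 -1.6145 2.1015 -1.1616]
Step 5: x=[3.6089 5.4576 9.6579 12.0988] v=[-0.7191 -1.2998 2.0095 -1.1772]
Step 6: x=[3.4299 5.2917 9.9894 11.8857] v=[-0.8951 -0.8295 1.6576 -1.0654]
Step 7: x=[3.2195 5.2392 10.2089 11.7168] v=[-1.0519 -0.2623 1.0973 -0.8447]
Step 8: x=[2.9851 5.3047 10.2899 11.6075] v=[-1.1719 0.3277 0.4049 -0.5463]
Max displacement = 1.2899

Answer: 1.2899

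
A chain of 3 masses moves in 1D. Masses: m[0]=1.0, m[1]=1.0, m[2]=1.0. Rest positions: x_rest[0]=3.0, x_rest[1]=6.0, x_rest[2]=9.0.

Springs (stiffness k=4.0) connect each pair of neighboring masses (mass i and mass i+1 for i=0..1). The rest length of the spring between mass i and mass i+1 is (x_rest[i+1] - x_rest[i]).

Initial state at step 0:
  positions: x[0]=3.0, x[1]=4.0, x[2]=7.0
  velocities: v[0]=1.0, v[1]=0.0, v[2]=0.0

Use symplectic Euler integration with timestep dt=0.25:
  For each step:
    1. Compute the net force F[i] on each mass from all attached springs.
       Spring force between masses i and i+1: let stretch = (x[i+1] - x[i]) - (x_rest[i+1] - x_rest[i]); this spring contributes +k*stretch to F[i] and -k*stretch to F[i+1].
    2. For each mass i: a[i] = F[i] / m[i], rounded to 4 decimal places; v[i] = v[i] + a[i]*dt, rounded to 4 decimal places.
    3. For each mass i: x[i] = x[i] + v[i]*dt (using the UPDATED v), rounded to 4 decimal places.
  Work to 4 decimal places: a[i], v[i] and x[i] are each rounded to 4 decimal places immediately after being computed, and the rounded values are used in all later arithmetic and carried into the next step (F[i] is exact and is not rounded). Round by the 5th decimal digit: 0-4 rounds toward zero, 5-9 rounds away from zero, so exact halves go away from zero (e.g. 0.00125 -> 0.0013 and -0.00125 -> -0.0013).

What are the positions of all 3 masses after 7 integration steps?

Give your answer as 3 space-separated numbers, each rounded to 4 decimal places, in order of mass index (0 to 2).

Step 0: x=[3.0000 4.0000 7.0000] v=[1.0000 0.0000 0.0000]
Step 1: x=[2.7500 4.5000 7.0000] v=[-1.0000 2.0000 0.0000]
Step 2: x=[2.1875 5.1875 7.1250] v=[-2.2500 2.7500 0.5000]
Step 3: x=[1.6250 5.6094 7.5156] v=[-2.2500 1.6875 1.5625]
Step 4: x=[1.3086 5.5117 8.1797] v=[-1.2656 -0.3907 2.6563]
Step 5: x=[1.2930 5.0303 8.9268] v=[-0.0625 -1.9258 2.9883]
Step 6: x=[1.4617 4.5887 9.4498] v=[0.6748 -1.7666 2.0918]
Step 7: x=[1.6622 4.5806 9.5075] v=[0.8018 -0.0325 0.2307]

Answer: 1.6622 4.5806 9.5075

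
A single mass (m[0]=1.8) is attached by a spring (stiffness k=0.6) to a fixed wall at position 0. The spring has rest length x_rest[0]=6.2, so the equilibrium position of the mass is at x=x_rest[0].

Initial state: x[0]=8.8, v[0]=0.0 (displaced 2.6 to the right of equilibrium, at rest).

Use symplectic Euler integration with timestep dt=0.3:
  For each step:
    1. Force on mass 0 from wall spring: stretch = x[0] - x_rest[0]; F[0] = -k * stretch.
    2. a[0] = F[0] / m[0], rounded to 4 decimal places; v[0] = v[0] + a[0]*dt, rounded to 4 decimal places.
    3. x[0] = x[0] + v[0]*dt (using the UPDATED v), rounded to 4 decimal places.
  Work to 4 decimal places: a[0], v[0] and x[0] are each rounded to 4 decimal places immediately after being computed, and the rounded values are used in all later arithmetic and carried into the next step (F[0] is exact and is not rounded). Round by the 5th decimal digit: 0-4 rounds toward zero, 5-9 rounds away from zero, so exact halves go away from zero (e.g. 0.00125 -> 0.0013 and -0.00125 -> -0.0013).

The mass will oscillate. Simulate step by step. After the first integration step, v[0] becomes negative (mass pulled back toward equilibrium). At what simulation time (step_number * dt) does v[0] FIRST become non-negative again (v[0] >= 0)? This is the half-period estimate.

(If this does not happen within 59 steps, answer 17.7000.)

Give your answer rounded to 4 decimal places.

Step 0: x=[8.8000] v=[0.0000]
Step 1: x=[8.7220] v=[-0.2600]
Step 2: x=[8.5683] v=[-0.5122]
Step 3: x=[8.3436] v=[-0.7490]
Step 4: x=[8.0546] v=[-0.9634]
Step 5: x=[7.7099] v=[-1.1489]
Step 6: x=[7.3199] v=[-1.2999]
Step 7: x=[6.8963] v=[-1.4119]
Step 8: x=[6.4519] v=[-1.4815]
Step 9: x=[5.9999] v=[-1.5067]
Step 10: x=[5.5539] v=[-1.4867]
Step 11: x=[5.1273] v=[-1.4221]
Step 12: x=[4.7329] v=[-1.3148]
Step 13: x=[4.3825] v=[-1.1681]
Step 14: x=[4.0866] v=[-0.9864]
Step 15: x=[3.8541] v=[-0.7751]
Step 16: x=[3.6920] v=[-0.5405]
Step 17: x=[3.6051] v=[-0.2897]
Step 18: x=[3.5960] v=[-0.0302]
Step 19: x=[3.6651] v=[0.2302]
First v>=0 after going negative at step 19, time=5.7000

Answer: 5.7000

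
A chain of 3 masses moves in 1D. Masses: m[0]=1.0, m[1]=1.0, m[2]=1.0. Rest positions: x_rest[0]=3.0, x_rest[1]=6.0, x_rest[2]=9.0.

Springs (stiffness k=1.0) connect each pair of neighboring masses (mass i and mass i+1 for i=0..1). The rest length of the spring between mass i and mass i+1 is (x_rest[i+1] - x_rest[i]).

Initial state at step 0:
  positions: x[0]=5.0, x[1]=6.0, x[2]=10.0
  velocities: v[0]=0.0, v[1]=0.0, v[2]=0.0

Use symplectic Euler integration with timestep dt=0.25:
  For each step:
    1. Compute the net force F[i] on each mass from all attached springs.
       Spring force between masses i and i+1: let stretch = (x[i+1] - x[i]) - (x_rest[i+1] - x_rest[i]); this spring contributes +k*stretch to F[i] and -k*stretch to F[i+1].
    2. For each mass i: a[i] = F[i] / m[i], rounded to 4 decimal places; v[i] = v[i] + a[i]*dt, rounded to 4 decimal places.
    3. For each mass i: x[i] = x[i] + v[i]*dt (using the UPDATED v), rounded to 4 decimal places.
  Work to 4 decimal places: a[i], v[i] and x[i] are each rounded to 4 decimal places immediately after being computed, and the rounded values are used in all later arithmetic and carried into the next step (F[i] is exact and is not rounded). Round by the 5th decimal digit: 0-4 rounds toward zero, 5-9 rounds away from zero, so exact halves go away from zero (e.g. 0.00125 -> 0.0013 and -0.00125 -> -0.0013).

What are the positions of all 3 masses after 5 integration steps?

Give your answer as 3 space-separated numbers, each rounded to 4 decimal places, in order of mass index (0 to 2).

Step 0: x=[5.0000 6.0000 10.0000] v=[0.0000 0.0000 0.0000]
Step 1: x=[4.8750 6.1875 9.9375] v=[-0.5000 0.7500 -0.2500]
Step 2: x=[4.6445 6.5274 9.8281] v=[-0.9219 1.3594 -0.4375]
Step 3: x=[4.3442 6.9559 9.6999] v=[-1.2012 1.7139 -0.5127]
Step 4: x=[4.0196 7.3927 9.5877] v=[-1.2983 1.7470 -0.4487]
Step 5: x=[3.7184 7.7558 9.5258] v=[-1.2050 1.4525 -0.2475]

Answer: 3.7184 7.7558 9.5258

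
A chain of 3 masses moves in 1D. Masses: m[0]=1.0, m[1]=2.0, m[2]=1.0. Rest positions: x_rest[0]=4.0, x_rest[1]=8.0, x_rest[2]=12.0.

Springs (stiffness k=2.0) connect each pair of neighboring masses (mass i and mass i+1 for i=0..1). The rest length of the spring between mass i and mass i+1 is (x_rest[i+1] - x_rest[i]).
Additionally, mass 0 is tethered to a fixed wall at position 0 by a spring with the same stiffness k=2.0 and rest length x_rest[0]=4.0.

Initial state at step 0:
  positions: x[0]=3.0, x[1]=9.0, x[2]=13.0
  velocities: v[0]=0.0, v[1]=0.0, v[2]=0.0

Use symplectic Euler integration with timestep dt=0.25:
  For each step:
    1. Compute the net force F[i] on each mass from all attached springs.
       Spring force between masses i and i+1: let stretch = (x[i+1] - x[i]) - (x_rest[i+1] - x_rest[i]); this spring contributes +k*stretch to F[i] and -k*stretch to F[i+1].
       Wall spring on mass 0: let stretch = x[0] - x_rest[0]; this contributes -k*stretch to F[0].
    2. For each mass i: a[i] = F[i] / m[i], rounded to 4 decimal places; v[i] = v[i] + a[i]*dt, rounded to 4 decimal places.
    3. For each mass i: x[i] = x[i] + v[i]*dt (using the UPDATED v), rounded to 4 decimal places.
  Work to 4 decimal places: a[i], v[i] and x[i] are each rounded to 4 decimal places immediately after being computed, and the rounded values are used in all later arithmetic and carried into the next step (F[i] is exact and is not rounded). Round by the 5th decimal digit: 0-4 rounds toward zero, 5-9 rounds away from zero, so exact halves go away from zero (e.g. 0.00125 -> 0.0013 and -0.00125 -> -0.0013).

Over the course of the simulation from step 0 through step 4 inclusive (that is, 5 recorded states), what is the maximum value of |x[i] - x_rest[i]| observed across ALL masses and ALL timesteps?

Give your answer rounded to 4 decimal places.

Step 0: x=[3.0000 9.0000 13.0000] v=[0.0000 0.0000 0.0000]
Step 1: x=[3.3750 8.8750 13.0000] v=[1.5000 -0.5000 0.0000]
Step 2: x=[4.0156 8.6641 12.9844] v=[2.5625 -0.8438 -0.0625]
Step 3: x=[4.7354 8.4326 12.9287] v=[2.8790 -0.9259 -0.2227]
Step 4: x=[5.3254 8.2511 12.8110] v=[2.3599 -0.7262 -0.4708]
Max displacement = 1.3254

Answer: 1.3254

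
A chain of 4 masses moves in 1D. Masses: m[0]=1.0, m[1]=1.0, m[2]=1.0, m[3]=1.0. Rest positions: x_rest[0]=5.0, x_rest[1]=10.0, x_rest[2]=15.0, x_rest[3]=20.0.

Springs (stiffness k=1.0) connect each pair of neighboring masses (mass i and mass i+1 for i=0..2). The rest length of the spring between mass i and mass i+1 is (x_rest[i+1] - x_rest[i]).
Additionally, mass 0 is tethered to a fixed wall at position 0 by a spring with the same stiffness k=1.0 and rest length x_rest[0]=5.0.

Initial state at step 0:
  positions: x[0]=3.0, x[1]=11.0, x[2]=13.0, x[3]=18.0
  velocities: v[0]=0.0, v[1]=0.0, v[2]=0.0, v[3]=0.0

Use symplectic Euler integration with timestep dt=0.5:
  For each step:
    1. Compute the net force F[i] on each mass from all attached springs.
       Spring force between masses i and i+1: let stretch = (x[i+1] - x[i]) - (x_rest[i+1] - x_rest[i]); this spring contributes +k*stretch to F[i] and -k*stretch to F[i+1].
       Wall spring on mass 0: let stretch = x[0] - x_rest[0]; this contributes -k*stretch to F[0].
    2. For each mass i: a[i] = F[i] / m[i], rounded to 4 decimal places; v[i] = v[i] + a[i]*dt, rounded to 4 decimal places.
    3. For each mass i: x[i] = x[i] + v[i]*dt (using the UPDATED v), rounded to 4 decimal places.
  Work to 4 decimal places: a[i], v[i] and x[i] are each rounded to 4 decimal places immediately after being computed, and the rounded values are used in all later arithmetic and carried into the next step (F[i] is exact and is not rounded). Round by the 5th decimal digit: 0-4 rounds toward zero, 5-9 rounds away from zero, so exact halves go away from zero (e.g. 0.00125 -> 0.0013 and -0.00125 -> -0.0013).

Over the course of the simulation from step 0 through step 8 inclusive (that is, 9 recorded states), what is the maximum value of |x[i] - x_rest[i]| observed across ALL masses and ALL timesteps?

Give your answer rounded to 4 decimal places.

Answer: 2.8125

Derivation:
Step 0: x=[3.0000 11.0000 13.0000 18.0000] v=[0.0000 0.0000 0.0000 0.0000]
Step 1: x=[4.2500 9.5000 13.7500 18.0000] v=[2.5000 -3.0000 1.5000 0.0000]
Step 2: x=[5.7500 7.7500 14.5000 18.1875] v=[3.0000 -3.5000 1.5000 0.3750]
Step 3: x=[6.3125 7.1875 14.4844 18.7032] v=[1.1250 -1.1250 -0.0313 1.0313]
Step 4: x=[5.5156 8.2305 13.6992 19.4142] v=[-1.5938 2.0860 -1.5704 1.4219]
Step 5: x=[4.0185 9.9620 12.9756 19.9464] v=[-2.9942 3.4629 -1.4473 1.0644]
Step 6: x=[3.0027 10.9610 13.2413 19.9859] v=[-2.0317 1.9980 0.5313 0.0790]
Step 7: x=[3.2258 10.5405 14.6231 19.5893] v=[0.4461 -0.8410 2.7635 -0.7933]
Step 8: x=[4.4711 9.3120 16.2258 19.2011] v=[2.4906 -2.4571 3.2053 -0.7764]
Max displacement = 2.8125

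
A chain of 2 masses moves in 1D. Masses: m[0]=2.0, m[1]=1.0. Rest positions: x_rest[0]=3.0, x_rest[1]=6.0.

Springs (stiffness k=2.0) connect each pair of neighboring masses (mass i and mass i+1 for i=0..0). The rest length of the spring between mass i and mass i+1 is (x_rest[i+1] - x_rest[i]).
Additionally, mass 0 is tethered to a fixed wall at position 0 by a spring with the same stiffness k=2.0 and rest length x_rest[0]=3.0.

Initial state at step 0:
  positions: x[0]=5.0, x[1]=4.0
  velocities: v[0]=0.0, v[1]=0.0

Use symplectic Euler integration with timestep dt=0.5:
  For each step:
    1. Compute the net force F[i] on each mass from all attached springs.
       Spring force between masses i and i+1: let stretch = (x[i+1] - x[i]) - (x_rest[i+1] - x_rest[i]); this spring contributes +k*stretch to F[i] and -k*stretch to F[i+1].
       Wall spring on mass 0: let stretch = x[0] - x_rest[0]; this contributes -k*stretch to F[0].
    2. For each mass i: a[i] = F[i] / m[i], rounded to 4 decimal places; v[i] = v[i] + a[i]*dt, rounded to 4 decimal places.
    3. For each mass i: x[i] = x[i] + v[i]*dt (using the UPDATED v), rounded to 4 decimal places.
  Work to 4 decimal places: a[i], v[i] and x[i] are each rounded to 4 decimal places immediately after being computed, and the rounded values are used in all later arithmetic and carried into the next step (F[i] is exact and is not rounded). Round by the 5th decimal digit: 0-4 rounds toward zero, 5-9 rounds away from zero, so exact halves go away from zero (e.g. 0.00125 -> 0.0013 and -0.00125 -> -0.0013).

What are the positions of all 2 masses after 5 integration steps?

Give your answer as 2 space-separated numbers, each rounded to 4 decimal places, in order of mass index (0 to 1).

Step 0: x=[5.0000 4.0000] v=[0.0000 0.0000]
Step 1: x=[3.5000 6.0000] v=[-3.0000 4.0000]
Step 2: x=[1.7500 8.2500] v=[-3.5000 4.5000]
Step 3: x=[1.1875 8.7500] v=[-1.1250 1.0000]
Step 4: x=[2.2188 6.9688] v=[2.0625 -3.5625]
Step 5: x=[3.8829 4.3126] v=[3.3281 -5.3125]

Answer: 3.8829 4.3126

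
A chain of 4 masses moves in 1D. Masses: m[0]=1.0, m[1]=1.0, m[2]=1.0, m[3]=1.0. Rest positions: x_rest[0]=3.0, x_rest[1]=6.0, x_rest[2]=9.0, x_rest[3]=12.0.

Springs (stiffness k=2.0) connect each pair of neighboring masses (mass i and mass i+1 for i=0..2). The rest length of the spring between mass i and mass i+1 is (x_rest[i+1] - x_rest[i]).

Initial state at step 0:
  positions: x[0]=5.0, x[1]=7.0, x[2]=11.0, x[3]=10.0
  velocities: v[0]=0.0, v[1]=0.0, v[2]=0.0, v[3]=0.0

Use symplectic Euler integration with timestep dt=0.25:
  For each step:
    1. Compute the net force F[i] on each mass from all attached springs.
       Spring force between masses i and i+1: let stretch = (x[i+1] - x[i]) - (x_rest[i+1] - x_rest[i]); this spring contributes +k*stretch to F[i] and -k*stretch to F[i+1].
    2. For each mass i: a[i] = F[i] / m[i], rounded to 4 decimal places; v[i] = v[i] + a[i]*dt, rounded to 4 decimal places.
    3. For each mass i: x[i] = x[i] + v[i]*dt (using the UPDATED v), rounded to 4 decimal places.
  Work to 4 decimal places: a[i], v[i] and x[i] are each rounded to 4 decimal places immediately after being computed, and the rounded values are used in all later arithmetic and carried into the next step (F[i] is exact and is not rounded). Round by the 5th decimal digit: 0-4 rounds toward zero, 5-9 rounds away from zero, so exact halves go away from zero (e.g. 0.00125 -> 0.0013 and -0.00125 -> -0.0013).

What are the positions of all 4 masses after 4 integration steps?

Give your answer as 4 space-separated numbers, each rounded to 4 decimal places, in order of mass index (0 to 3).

Step 0: x=[5.0000 7.0000 11.0000 10.0000] v=[0.0000 0.0000 0.0000 0.0000]
Step 1: x=[4.8750 7.2500 10.3750 10.5000] v=[-0.5000 1.0000 -2.5000 2.0000]
Step 2: x=[4.6719 7.5938 9.3750 11.3594] v=[-0.8125 1.3750 -4.0000 3.4375]
Step 3: x=[4.4590 7.7950 8.4004 12.3457] v=[-0.8516 0.8047 -3.8984 3.9453]
Step 4: x=[4.2881 7.6549 7.8433 13.2139] v=[-0.6836 -0.5606 -2.2285 3.4727]

Answer: 4.2881 7.6549 7.8433 13.2139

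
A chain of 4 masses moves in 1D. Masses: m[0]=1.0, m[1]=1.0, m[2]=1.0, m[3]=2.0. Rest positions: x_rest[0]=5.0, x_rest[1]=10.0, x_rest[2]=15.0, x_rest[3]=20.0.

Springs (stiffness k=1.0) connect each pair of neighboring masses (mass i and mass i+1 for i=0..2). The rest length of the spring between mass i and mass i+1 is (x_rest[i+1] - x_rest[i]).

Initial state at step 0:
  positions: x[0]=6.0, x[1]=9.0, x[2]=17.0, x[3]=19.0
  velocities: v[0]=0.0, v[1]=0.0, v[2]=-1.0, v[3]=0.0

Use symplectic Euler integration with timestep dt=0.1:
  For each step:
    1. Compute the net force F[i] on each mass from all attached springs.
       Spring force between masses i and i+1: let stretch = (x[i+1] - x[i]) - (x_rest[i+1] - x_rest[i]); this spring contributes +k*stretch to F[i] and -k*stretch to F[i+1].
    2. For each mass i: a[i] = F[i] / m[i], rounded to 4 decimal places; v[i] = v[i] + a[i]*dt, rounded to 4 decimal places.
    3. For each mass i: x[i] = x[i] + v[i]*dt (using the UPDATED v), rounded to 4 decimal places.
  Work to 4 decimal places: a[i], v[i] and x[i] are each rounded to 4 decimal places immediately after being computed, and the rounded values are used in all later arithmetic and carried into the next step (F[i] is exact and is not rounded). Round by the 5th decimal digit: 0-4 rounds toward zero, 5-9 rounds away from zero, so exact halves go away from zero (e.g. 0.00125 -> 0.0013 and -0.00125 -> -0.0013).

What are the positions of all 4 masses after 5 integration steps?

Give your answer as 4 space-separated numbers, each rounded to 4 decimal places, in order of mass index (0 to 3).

Answer: 5.7236 9.6696 15.7021 19.2024

Derivation:
Step 0: x=[6.0000 9.0000 17.0000 19.0000] v=[0.0000 0.0000 -1.0000 0.0000]
Step 1: x=[5.9800 9.0500 16.8400 19.0150] v=[-0.2000 0.5000 -1.6000 0.1500]
Step 2: x=[5.9407 9.1472 16.6239 19.0441] v=[-0.3930 0.9720 -2.1615 0.2913]
Step 3: x=[5.8835 9.2871 16.3572 19.0861] v=[-0.5724 1.3990 -2.6672 0.4203]
Step 4: x=[5.8103 9.4637 16.0471 19.1395] v=[-0.7320 1.7657 -3.1013 0.5339]
Step 5: x=[5.7236 9.6696 15.7021 19.2024] v=[-0.8667 2.0587 -3.4504 0.6293]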